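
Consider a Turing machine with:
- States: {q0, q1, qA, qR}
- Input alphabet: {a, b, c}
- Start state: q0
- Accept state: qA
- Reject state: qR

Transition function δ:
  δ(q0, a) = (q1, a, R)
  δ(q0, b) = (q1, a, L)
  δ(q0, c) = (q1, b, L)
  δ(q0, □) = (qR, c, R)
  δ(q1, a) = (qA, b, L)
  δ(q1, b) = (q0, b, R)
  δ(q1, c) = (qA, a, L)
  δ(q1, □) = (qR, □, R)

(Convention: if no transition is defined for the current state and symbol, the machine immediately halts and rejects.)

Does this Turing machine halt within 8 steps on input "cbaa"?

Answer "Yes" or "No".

Execution trace:
Initial: [q0]cbaa
Step 1: δ(q0, c) = (q1, b, L) → [q1]□bbaa
Step 2: δ(q1, □) = (qR, □, R) → □[qR]bbaa

The machine reaches the reject state qR and halts.
The machine halted after 2 steps (within the 8-step bound).

Answer: Yes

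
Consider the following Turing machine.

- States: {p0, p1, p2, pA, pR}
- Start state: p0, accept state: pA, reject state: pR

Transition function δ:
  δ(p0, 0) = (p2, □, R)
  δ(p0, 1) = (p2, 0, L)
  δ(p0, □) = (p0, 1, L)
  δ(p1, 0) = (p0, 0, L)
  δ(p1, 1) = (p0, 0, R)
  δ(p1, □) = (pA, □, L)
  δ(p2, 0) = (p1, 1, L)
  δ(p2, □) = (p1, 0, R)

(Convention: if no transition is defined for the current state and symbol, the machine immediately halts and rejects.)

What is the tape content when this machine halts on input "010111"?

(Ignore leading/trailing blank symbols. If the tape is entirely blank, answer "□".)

Execution trace:
Initial: [p0]010111
Step 1: δ(p0, 0) = (p2, □, R) → □[p2]10111

No transition is defined for δ(p2, 1). By convention the machine halts and rejects.

Final tape (ignoring leading/trailing blanks): 10111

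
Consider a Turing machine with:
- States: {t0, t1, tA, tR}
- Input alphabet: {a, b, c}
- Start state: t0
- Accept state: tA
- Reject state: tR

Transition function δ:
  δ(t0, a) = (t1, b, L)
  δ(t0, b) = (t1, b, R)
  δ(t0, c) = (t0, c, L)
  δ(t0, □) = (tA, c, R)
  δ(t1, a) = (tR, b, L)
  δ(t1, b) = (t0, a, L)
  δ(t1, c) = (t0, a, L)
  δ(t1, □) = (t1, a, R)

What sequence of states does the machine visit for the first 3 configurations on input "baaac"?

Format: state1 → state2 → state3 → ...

Execution trace:
Initial: [t0]baaac
Step 1: δ(t0, b) = (t1, b, R) → b[t1]aaac
Step 2: δ(t1, a) = (tR, b, L) → [tR]bbaac

The machine reaches the reject state tR and halts.

State sequence: t0 → t1 → tR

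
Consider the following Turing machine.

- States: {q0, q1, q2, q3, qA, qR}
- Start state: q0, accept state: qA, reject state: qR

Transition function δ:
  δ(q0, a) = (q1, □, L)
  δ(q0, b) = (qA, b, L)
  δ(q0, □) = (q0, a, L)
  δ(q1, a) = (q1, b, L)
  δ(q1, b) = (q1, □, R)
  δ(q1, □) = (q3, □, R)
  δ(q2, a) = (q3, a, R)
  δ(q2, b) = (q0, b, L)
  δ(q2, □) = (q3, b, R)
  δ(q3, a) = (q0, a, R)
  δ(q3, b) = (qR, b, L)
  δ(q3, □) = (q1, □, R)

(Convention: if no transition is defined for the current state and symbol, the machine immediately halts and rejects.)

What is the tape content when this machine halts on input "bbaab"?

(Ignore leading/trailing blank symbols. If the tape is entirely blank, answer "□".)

Execution trace:
Initial: [q0]bbaab
Step 1: δ(q0, b) = (qA, b, L) → [qA]□bbaab

The machine reaches the accept state qA and halts.

Final tape (ignoring leading/trailing blanks): bbaab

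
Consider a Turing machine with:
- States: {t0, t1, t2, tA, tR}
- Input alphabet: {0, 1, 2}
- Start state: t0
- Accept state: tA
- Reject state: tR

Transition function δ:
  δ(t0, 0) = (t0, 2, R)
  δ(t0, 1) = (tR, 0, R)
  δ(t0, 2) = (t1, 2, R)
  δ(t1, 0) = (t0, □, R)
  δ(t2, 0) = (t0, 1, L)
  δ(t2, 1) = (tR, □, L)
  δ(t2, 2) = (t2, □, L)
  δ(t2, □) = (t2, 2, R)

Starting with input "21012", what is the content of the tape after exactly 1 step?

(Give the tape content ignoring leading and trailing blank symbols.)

Execution trace:
Initial: [t0]21012
Step 1: δ(t0, 2) = (t1, 2, R) → 2[t1]1012

No transition is defined for δ(t1, 1). By convention the machine halts and rejects.

After 1 step, the tape (ignoring leading/trailing blanks) is: 21012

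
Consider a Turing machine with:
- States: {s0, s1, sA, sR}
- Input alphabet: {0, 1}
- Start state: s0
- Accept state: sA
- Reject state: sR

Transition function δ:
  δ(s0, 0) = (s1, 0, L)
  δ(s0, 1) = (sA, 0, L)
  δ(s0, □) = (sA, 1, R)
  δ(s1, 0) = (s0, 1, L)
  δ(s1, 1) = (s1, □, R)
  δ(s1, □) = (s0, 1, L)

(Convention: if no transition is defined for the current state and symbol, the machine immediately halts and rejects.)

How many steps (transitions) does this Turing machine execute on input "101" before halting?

Execution trace:
Initial: [s0]101
Step 1: δ(s0, 1) = (sA, 0, L) → [sA]□001

The machine reaches the accept state sA and halts.

The machine executed 1 step before halting.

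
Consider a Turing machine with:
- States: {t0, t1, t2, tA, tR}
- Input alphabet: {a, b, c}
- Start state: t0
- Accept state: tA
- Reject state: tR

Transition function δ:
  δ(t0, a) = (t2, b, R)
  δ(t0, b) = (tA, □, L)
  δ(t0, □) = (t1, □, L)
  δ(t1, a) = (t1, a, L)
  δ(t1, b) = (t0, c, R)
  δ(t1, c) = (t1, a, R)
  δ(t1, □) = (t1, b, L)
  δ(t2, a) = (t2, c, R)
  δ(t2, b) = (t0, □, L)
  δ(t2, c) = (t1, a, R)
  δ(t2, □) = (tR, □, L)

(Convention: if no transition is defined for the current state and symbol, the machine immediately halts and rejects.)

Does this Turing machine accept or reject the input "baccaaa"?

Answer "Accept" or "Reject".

Execution trace:
Initial: [t0]baccaaa
Step 1: δ(t0, b) = (tA, □, L) → [tA]□□accaaa

The machine reaches the accept state tA and halts.

Answer: Accept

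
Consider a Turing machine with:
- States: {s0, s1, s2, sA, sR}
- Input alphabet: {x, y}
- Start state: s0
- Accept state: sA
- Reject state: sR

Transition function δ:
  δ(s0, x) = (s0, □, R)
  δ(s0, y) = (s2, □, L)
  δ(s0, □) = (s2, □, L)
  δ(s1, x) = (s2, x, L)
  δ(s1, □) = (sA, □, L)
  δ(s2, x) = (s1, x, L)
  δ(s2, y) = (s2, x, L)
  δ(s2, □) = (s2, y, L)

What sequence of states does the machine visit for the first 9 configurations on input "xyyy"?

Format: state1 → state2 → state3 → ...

Execution trace:
Initial: [s0]xyyy
Step 1: δ(s0, x) = (s0, □, R) → □[s0]yyy
Step 2: δ(s0, y) = (s2, □, L) → [s2]□□yy
Step 3: δ(s2, □) = (s2, y, L) → [s2]□y□yy
Step 4: δ(s2, □) = (s2, y, L) → [s2]□yy□yy
Step 5: δ(s2, □) = (s2, y, L) → [s2]□yyy□yy
Step 6: δ(s2, □) = (s2, y, L) → [s2]□yyyy□yy
Step 7: δ(s2, □) = (s2, y, L) → [s2]□yyyyy□yy
Step 8: δ(s2, □) = (s2, y, L) → [s2]□yyyyyy□yy

State sequence: s0 → s0 → s2 → s2 → s2 → s2 → s2 → s2 → s2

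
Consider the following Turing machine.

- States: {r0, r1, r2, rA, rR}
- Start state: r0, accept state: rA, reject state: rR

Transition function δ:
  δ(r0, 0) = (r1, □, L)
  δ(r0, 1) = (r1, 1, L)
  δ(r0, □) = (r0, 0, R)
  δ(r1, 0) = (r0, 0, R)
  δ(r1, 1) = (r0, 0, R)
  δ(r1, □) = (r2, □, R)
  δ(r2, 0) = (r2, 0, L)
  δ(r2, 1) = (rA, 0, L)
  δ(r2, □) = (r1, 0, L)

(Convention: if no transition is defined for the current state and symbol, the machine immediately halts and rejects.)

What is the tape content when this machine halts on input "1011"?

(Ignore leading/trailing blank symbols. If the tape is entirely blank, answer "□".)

Execution trace:
Initial: [r0]1011
Step 1: δ(r0, 1) = (r1, 1, L) → [r1]□1011
Step 2: δ(r1, □) = (r2, □, R) → □[r2]1011
Step 3: δ(r2, 1) = (rA, 0, L) → [rA]□0011

The machine reaches the accept state rA and halts.

Final tape (ignoring leading/trailing blanks): 0011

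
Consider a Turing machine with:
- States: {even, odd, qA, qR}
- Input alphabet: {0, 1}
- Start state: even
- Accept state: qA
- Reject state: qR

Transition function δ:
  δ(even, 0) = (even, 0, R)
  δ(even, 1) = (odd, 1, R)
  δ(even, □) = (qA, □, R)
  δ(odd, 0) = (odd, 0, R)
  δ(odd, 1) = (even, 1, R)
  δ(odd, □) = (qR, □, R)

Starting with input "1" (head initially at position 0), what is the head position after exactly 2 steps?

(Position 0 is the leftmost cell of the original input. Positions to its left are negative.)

Execution trace (head position shown):
Step 0: [even]1  (head at position 0)
Step 1: move right → 1[odd]□  (head at position 1)
Step 2: move right → 1□[qR]□  (head at position 2)

After 2 steps, the head is at position 2.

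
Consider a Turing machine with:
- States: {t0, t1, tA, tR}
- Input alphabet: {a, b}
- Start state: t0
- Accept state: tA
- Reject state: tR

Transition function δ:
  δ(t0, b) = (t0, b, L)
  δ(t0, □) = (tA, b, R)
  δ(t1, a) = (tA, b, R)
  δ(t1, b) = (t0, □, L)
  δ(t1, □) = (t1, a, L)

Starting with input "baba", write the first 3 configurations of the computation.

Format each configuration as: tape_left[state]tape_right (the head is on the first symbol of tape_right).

Transitions applied:
Step 1: δ(t0, b) = (t0, b, L)
Step 2: δ(t0, □) = (tA, b, R)

The first 3 configurations are:
[t0]baba ⊢ [t0]□baba ⊢ b[tA]baba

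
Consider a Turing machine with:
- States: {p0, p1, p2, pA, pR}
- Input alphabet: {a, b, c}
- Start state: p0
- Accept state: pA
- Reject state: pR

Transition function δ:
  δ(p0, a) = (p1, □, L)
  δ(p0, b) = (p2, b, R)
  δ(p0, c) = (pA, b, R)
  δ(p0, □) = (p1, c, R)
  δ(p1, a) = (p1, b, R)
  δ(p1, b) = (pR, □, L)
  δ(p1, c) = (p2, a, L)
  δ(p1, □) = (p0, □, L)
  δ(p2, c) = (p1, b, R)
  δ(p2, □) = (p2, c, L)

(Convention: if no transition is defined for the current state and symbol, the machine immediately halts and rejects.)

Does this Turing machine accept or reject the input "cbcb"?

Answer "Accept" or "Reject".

Execution trace:
Initial: [p0]cbcb
Step 1: δ(p0, c) = (pA, b, R) → b[pA]bcb

The machine reaches the accept state pA and halts.

Answer: Accept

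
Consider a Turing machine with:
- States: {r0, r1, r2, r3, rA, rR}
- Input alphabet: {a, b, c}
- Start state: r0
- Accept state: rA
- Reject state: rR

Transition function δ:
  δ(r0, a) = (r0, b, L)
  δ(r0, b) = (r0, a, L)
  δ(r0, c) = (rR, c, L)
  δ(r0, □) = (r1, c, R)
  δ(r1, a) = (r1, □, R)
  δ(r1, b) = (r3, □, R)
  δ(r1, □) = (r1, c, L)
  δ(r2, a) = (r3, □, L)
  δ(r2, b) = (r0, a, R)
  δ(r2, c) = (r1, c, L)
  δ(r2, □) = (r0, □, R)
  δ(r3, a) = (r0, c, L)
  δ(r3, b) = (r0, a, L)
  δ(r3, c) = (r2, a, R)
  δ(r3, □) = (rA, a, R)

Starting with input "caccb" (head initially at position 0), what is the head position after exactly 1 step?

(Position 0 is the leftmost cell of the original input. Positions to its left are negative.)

Execution trace (head position shown):
Step 0: [r0]caccb  (head at position 0)
Step 1: move left → [rR]□caccb  (head at position -1)

After 1 step, the head is at position -1.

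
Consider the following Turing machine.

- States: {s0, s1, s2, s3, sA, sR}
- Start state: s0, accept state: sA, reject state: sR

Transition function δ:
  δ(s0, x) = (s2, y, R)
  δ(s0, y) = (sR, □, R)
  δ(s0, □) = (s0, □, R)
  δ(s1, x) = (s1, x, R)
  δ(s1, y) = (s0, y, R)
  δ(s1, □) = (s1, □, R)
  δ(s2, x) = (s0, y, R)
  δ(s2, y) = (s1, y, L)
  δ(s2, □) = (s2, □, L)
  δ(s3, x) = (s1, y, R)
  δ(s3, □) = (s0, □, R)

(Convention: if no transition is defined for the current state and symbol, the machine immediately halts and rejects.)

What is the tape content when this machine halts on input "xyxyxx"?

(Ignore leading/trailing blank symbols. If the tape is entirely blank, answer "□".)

Execution trace:
Initial: [s0]xyxyxx
Step 1: δ(s0, x) = (s2, y, R) → y[s2]yxyxx
Step 2: δ(s2, y) = (s1, y, L) → [s1]yyxyxx
Step 3: δ(s1, y) = (s0, y, R) → y[s0]yxyxx
Step 4: δ(s0, y) = (sR, □, R) → y□[sR]xyxx

The machine reaches the reject state sR and halts.

Final tape (ignoring leading/trailing blanks): y□xyxx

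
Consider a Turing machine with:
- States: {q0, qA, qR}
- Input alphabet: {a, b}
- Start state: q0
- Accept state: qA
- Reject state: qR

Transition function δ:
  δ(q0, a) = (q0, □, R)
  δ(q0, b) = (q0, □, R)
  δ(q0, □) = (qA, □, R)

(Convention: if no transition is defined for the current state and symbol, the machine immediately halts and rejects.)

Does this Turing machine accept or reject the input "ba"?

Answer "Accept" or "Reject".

Execution trace:
Initial: [q0]ba
Step 1: δ(q0, b) = (q0, □, R) → □[q0]a
Step 2: δ(q0, a) = (q0, □, R) → □□[q0]□
Step 3: δ(q0, □) = (qA, □, R) → □□□[qA]□

The machine reaches the accept state qA and halts.

Answer: Accept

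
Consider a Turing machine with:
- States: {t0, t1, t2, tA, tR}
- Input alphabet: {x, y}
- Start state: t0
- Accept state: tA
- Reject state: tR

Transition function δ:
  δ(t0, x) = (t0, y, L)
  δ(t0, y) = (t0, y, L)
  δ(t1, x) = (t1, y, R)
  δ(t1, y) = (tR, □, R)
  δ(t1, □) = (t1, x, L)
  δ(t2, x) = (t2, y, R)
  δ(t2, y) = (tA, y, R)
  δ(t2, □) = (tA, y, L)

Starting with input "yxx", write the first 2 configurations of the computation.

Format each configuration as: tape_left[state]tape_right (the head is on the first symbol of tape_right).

Transitions applied:
Step 1: δ(t0, y) = (t0, y, L)

The first 2 configurations are:
[t0]yxx ⊢ [t0]□yxx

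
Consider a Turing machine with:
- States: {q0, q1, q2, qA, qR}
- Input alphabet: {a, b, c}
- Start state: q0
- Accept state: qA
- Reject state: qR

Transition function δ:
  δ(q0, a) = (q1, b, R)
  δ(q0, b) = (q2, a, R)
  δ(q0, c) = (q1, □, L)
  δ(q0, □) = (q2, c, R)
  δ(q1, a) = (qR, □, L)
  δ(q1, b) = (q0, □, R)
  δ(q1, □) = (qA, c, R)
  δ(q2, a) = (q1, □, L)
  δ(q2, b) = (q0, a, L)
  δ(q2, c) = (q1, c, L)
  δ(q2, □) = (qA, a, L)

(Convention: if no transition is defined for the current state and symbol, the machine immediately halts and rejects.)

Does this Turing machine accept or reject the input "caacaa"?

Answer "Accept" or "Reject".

Execution trace:
Initial: [q0]caacaa
Step 1: δ(q0, c) = (q1, □, L) → [q1]□□aacaa
Step 2: δ(q1, □) = (qA, c, R) → c[qA]□aacaa

The machine reaches the accept state qA and halts.

Answer: Accept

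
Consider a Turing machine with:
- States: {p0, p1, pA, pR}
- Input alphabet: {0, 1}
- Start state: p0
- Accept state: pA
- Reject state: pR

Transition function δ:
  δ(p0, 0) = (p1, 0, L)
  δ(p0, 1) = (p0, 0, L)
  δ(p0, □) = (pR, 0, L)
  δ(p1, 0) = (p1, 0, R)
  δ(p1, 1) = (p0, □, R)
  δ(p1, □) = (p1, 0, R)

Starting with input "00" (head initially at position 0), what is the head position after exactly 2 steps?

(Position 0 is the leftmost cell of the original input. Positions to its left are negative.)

Execution trace (head position shown):
Step 0: [p0]00  (head at position 0)
Step 1: move left → [p1]□00  (head at position -1)
Step 2: move right → 0[p1]00  (head at position 0)

After 2 steps, the head is at position 0.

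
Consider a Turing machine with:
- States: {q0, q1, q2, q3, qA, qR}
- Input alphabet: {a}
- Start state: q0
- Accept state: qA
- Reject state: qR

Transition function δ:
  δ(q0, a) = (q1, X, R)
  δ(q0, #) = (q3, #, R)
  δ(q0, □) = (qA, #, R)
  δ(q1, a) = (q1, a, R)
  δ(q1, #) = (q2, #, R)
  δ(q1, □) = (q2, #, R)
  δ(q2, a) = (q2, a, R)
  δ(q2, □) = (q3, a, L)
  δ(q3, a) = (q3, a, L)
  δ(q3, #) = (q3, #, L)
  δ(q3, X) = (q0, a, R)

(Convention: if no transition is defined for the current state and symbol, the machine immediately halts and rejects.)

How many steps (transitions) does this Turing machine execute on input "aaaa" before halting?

Execution trace:
Initial: [q0]aaaa
Step 1: δ(q0, a) = (q1, X, R) → X[q1]aaa
Step 2: δ(q1, a) = (q1, a, R) → Xa[q1]aa
Step 3: δ(q1, a) = (q1, a, R) → Xaa[q1]a
Step 4: δ(q1, a) = (q1, a, R) → Xaaa[q1]□
Step 5: δ(q1, □) = (q2, #, R) → Xaaa#[q2]□
Step 6: δ(q2, □) = (q3, a, L) → Xaaa[q3]#a
Step 7: δ(q3, #) = (q3, #, L) → Xaa[q3]a#a
Step 8: δ(q3, a) = (q3, a, L) → Xa[q3]aa#a
Step 9: δ(q3, a) = (q3, a, L) → X[q3]aaa#a
Step 10: δ(q3, a) = (q3, a, L) → [q3]Xaaa#a
Step 11: δ(q3, X) = (q0, a, R) → a[q0]aaa#a
Step 12: δ(q0, a) = (q1, X, R) → aX[q1]aa#a
Step 13: δ(q1, a) = (q1, a, R) → aXa[q1]a#a
Step 14: δ(q1, a) = (q1, a, R) → aXaa[q1]#a
Step 15: δ(q1, #) = (q2, #, R) → aXaa#[q2]a
Step 16: δ(q2, a) = (q2, a, R) → aXaa#a[q2]□
Step 17: δ(q2, □) = (q3, a, L) → aXaa#[q3]aa
Step 18: δ(q3, a) = (q3, a, L) → aXaa[q3]#aa
Step 19: δ(q3, #) = (q3, #, L) → aXa[q3]a#aa
Step 20: δ(q3, a) = (q3, a, L) → aX[q3]aa#aa
Step 21: δ(q3, a) = (q3, a, L) → a[q3]Xaa#aa
Step 22: δ(q3, X) = (q0, a, R) → aa[q0]aa#aa
Step 23: δ(q0, a) = (q1, X, R) → aaX[q1]a#aa
Step 24: δ(q1, a) = (q1, a, R) → aaXa[q1]#aa
Step 25: δ(q1, #) = (q2, #, R) → aaXa#[q2]aa
Step 26: δ(q2, a) = (q2, a, R) → aaXa#a[q2]a
Step 27: δ(q2, a) = (q2, a, R) → aaXa#aa[q2]□
Step 28: δ(q2, □) = (q3, a, L) → aaXa#a[q3]aa
Step 29: δ(q3, a) = (q3, a, L) → aaXa#[q3]aaa
Step 30: δ(q3, a) = (q3, a, L) → aaXa[q3]#aaa
Step 31: δ(q3, #) = (q3, #, L) → aaX[q3]a#aaa
Step 32: δ(q3, a) = (q3, a, L) → aa[q3]Xa#aaa
Step 33: δ(q3, X) = (q0, a, R) → aaa[q0]a#aaa
Step 34: δ(q0, a) = (q1, X, R) → aaaX[q1]#aaa
Step 35: δ(q1, #) = (q2, #, R) → aaaX#[q2]aaa
Step 36: δ(q2, a) = (q2, a, R) → aaaX#a[q2]aa
Step 37: δ(q2, a) = (q2, a, R) → aaaX#aa[q2]a
Step 38: δ(q2, a) = (q2, a, R) → aaaX#aaa[q2]□
Step 39: δ(q2, □) = (q3, a, L) → aaaX#aa[q3]aa
Step 40: δ(q3, a) = (q3, a, L) → aaaX#a[q3]aaa
Step 41: δ(q3, a) = (q3, a, L) → aaaX#[q3]aaaa
Step 42: δ(q3, a) = (q3, a, L) → aaaX[q3]#aaaa
Step 43: δ(q3, #) = (q3, #, L) → aaa[q3]X#aaaa
Step 44: δ(q3, X) = (q0, a, R) → aaaa[q0]#aaaa
Step 45: δ(q0, #) = (q3, #, R) → aaaa#[q3]aaaa
Step 46: δ(q3, a) = (q3, a, L) → aaaa[q3]#aaaa
Step 47: δ(q3, #) = (q3, #, L) → aaa[q3]a#aaaa
Step 48: δ(q3, a) = (q3, a, L) → aa[q3]aa#aaaa
Step 49: δ(q3, a) = (q3, a, L) → a[q3]aaa#aaaa
Step 50: δ(q3, a) = (q3, a, L) → [q3]aaaa#aaaa
Step 51: δ(q3, a) = (q3, a, L) → [q3]□aaaa#aaaa

No transition is defined for δ(q3, □). By convention the machine halts and rejects.

The machine executed 51 steps before halting.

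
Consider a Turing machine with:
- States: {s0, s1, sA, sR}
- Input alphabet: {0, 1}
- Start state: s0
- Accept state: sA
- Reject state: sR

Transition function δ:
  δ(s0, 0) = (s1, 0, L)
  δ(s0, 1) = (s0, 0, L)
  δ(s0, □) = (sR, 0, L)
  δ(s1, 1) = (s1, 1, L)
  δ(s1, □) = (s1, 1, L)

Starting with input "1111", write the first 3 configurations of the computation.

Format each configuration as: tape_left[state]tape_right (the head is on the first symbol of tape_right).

Transitions applied:
Step 1: δ(s0, 1) = (s0, 0, L)
Step 2: δ(s0, □) = (sR, 0, L)

The first 3 configurations are:
[s0]1111 ⊢ [s0]□0111 ⊢ [sR]□00111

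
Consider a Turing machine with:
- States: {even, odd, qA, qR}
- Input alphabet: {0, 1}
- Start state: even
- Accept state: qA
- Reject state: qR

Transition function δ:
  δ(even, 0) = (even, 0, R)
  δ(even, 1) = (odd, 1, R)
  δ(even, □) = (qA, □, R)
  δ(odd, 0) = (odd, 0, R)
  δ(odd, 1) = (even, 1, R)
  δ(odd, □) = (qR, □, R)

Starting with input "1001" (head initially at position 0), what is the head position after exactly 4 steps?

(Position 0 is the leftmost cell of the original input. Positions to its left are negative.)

Execution trace (head position shown):
Step 0: [even]1001  (head at position 0)
Step 1: move right → 1[odd]001  (head at position 1)
Step 2: move right → 10[odd]01  (head at position 2)
Step 3: move right → 100[odd]1  (head at position 3)
Step 4: move right → 1001[even]□  (head at position 4)

After 4 steps, the head is at position 4.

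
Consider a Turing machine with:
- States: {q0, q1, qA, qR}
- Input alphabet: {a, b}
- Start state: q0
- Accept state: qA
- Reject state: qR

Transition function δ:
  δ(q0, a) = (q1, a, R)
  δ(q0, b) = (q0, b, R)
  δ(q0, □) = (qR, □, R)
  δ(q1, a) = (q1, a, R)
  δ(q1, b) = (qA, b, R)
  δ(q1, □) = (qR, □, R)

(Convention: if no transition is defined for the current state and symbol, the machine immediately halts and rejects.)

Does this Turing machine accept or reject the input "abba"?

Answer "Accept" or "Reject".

Execution trace:
Initial: [q0]abba
Step 1: δ(q0, a) = (q1, a, R) → a[q1]bba
Step 2: δ(q1, b) = (qA, b, R) → ab[qA]ba

The machine reaches the accept state qA and halts.

Answer: Accept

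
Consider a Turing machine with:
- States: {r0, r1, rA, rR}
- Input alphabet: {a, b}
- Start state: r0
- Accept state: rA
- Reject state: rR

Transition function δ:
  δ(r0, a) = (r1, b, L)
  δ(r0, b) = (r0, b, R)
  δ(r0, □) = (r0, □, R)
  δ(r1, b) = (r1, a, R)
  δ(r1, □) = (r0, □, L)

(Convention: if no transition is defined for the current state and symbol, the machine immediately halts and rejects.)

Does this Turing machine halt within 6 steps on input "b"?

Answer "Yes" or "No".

Execution trace:
Initial: [r0]b
Step 1: δ(r0, b) = (r0, b, R) → b[r0]□
Step 2: δ(r0, □) = (r0, □, R) → b□[r0]□
Step 3: δ(r0, □) = (r0, □, R) → b□□[r0]□
Step 4: δ(r0, □) = (r0, □, R) → b□□□[r0]□
Step 5: δ(r0, □) = (r0, □, R) → b□□□□[r0]□
Step 6: δ(r0, □) = (r0, □, R) → b□□□□□[r0]□

The machine has not reached a halting state after 6 steps.
The machine did not halt within the 6-step bound.

Answer: No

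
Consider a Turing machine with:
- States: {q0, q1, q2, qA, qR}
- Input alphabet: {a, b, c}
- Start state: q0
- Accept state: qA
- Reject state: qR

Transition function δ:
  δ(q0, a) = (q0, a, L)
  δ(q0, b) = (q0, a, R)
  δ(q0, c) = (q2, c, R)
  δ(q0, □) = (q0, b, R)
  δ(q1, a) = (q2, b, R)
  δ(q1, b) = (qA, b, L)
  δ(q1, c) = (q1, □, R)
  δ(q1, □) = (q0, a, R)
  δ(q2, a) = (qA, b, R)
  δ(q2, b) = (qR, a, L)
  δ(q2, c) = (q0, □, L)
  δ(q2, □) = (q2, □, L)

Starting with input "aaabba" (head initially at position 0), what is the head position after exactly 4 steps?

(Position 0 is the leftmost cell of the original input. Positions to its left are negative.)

Execution trace (head position shown):
Step 0: [q0]aaabba  (head at position 0)
Step 1: move left → [q0]□aaabba  (head at position -1)
Step 2: move right → b[q0]aaabba  (head at position 0)
Step 3: move left → [q0]baaabba  (head at position -1)
Step 4: move right → a[q0]aaabba  (head at position 0)

After 4 steps, the head is at position 0.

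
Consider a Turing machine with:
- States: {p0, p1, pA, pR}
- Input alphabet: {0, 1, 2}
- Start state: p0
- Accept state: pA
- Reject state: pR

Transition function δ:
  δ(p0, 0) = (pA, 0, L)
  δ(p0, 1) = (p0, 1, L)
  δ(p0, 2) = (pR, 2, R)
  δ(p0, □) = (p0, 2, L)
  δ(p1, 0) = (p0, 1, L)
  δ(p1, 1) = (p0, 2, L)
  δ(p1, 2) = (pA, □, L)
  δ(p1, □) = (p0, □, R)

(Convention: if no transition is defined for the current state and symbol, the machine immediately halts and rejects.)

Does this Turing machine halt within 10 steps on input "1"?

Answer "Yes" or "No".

Execution trace:
Initial: [p0]1
Step 1: δ(p0, 1) = (p0, 1, L) → [p0]□1
Step 2: δ(p0, □) = (p0, 2, L) → [p0]□21
Step 3: δ(p0, □) = (p0, 2, L) → [p0]□221
Step 4: δ(p0, □) = (p0, 2, L) → [p0]□2221
Step 5: δ(p0, □) = (p0, 2, L) → [p0]□22221
Step 6: δ(p0, □) = (p0, 2, L) → [p0]□222221
Step 7: δ(p0, □) = (p0, 2, L) → [p0]□2222221
Step 8: δ(p0, □) = (p0, 2, L) → [p0]□22222221
Step 9: δ(p0, □) = (p0, 2, L) → [p0]□222222221
Step 10: δ(p0, □) = (p0, 2, L) → [p0]□2222222221

The machine has not reached a halting state after 10 steps.
The machine did not halt within the 10-step bound.

Answer: No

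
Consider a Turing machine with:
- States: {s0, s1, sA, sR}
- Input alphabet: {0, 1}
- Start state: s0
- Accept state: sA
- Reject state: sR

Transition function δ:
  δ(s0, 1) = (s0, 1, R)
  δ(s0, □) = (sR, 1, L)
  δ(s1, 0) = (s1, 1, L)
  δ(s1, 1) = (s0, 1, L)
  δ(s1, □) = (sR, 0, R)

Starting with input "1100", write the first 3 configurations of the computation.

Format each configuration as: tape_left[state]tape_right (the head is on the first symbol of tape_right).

Transitions applied:
Step 1: δ(s0, 1) = (s0, 1, R)
Step 2: δ(s0, 1) = (s0, 1, R)

The first 3 configurations are:
[s0]1100 ⊢ 1[s0]100 ⊢ 11[s0]00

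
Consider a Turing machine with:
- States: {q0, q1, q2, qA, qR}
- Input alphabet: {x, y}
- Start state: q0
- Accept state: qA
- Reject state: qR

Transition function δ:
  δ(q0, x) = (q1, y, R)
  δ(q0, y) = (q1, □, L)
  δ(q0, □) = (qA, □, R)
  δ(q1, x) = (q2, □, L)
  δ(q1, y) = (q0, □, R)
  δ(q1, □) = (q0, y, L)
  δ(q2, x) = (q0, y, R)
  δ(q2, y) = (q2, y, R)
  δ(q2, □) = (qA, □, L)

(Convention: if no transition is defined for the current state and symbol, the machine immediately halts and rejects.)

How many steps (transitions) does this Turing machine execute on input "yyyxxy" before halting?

Execution trace:
Initial: [q0]yyyxxy
Step 1: δ(q0, y) = (q1, □, L) → [q1]□□yyxxy
Step 2: δ(q1, □) = (q0, y, L) → [q0]□y□yyxxy
Step 3: δ(q0, □) = (qA, □, R) → □[qA]y□yyxxy

The machine reaches the accept state qA and halts.

The machine executed 3 steps before halting.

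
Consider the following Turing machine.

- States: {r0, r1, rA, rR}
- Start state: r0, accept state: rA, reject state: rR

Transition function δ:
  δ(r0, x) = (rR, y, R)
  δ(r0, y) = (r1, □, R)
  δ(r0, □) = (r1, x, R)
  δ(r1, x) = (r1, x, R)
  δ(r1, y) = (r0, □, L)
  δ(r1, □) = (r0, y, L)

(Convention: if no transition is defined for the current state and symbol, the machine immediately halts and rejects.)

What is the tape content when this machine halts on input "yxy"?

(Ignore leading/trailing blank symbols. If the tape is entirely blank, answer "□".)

Execution trace:
Initial: [r0]yxy
Step 1: δ(r0, y) = (r1, □, R) → □[r1]xy
Step 2: δ(r1, x) = (r1, x, R) → □x[r1]y
Step 3: δ(r1, y) = (r0, □, L) → □[r0]x□
Step 4: δ(r0, x) = (rR, y, R) → □y[rR]□

The machine reaches the reject state rR and halts.

Final tape (ignoring leading/trailing blanks): y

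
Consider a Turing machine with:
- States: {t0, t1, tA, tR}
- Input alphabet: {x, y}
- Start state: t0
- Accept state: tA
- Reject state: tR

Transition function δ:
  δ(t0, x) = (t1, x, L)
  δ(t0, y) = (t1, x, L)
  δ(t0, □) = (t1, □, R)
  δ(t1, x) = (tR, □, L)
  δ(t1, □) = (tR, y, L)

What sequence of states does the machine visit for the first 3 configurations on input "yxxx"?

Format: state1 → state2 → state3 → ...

Execution trace:
Initial: [t0]yxxx
Step 1: δ(t0, y) = (t1, x, L) → [t1]□xxxx
Step 2: δ(t1, □) = (tR, y, L) → [tR]□yxxxx

The machine reaches the reject state tR and halts.

State sequence: t0 → t1 → tR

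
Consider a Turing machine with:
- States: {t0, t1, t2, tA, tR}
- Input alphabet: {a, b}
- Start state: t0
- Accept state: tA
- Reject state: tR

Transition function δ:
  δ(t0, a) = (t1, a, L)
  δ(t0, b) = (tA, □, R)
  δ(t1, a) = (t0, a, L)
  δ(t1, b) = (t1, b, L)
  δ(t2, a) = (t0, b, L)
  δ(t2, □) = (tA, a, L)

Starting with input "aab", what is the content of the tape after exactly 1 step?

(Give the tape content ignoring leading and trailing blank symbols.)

Execution trace:
Initial: [t0]aab
Step 1: δ(t0, a) = (t1, a, L) → [t1]□aab

No transition is defined for δ(t1, □). By convention the machine halts and rejects.

After 1 step, the tape (ignoring leading/trailing blanks) is: aab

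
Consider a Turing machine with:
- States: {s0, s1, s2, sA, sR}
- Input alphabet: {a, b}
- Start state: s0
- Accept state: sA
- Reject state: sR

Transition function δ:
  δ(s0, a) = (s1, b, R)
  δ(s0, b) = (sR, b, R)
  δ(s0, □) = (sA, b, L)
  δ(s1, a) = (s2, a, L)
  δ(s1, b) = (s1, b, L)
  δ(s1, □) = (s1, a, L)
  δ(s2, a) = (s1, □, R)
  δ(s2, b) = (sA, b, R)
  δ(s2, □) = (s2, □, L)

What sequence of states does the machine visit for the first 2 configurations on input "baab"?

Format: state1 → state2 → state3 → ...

Execution trace:
Initial: [s0]baab
Step 1: δ(s0, b) = (sR, b, R) → b[sR]aab

The machine reaches the reject state sR and halts.

State sequence: s0 → sR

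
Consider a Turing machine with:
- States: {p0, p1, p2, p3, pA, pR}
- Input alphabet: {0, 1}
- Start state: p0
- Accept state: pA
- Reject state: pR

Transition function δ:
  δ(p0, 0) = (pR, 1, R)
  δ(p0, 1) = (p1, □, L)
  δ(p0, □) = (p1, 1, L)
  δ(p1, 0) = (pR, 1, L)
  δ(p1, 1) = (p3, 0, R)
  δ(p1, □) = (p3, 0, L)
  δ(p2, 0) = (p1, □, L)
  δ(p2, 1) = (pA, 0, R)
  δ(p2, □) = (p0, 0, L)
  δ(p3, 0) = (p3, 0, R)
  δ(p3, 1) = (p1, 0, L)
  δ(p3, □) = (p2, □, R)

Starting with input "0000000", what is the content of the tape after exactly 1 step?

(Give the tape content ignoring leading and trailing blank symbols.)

Execution trace:
Initial: [p0]0000000
Step 1: δ(p0, 0) = (pR, 1, R) → 1[pR]000000

The machine reaches the reject state pR and halts.

After 1 step, the tape (ignoring leading/trailing blanks) is: 1000000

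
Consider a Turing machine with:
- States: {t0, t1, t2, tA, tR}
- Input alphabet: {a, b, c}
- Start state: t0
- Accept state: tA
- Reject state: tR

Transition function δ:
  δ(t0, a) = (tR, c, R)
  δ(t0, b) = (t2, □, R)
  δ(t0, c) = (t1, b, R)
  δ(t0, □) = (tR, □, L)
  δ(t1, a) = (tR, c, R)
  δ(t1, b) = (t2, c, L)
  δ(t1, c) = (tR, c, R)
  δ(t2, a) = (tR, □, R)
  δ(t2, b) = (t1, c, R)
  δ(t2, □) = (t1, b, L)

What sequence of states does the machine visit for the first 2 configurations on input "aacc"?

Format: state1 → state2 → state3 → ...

Execution trace:
Initial: [t0]aacc
Step 1: δ(t0, a) = (tR, c, R) → c[tR]acc

The machine reaches the reject state tR and halts.

State sequence: t0 → tR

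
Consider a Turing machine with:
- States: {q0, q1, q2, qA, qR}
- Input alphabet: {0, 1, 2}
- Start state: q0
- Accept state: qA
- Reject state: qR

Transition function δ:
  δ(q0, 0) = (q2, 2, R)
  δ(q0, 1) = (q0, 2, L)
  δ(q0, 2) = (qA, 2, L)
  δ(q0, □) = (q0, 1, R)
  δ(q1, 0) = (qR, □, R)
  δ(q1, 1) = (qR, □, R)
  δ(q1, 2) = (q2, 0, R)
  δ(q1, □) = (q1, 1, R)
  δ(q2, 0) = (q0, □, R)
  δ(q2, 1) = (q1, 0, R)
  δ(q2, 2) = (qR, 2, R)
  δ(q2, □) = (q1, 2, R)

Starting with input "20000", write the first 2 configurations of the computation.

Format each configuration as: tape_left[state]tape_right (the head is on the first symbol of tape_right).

Transitions applied:
Step 1: δ(q0, 2) = (qA, 2, L)

The first 2 configurations are:
[q0]20000 ⊢ [qA]□20000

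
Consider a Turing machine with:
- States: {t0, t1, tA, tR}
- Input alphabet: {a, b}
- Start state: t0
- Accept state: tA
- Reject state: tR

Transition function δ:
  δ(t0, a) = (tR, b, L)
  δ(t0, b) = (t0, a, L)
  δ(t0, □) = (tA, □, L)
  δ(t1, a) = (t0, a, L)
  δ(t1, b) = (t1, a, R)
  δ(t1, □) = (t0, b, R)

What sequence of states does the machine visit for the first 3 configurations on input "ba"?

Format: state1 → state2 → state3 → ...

Execution trace:
Initial: [t0]ba
Step 1: δ(t0, b) = (t0, a, L) → [t0]□aa
Step 2: δ(t0, □) = (tA, □, L) → [tA]□□aa

The machine reaches the accept state tA and halts.

State sequence: t0 → t0 → tA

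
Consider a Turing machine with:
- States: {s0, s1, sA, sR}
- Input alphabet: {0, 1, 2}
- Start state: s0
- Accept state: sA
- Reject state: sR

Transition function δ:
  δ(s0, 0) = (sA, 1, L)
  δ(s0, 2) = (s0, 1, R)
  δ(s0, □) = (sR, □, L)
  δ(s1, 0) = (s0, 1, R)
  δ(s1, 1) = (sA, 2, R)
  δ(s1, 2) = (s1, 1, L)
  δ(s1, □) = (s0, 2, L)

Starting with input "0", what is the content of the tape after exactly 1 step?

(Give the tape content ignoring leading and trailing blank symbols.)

Execution trace:
Initial: [s0]0
Step 1: δ(s0, 0) = (sA, 1, L) → [sA]□1

The machine reaches the accept state sA and halts.

After 1 step, the tape (ignoring leading/trailing blanks) is: 1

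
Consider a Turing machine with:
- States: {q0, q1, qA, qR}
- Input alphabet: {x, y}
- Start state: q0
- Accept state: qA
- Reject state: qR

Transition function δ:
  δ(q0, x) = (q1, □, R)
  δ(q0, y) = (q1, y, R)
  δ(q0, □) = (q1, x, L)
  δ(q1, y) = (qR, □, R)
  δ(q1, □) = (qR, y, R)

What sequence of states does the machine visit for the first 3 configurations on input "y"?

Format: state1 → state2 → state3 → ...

Execution trace:
Initial: [q0]y
Step 1: δ(q0, y) = (q1, y, R) → y[q1]□
Step 2: δ(q1, □) = (qR, y, R) → yy[qR]□

The machine reaches the reject state qR and halts.

State sequence: q0 → q1 → qR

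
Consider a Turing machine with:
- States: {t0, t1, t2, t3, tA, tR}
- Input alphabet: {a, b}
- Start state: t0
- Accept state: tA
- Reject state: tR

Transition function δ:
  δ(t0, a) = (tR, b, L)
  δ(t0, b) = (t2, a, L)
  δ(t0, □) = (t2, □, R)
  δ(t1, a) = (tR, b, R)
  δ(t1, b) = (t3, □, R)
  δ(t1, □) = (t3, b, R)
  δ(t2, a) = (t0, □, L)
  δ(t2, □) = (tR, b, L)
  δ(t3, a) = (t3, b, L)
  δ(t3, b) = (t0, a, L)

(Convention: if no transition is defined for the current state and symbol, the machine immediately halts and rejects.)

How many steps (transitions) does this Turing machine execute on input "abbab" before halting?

Execution trace:
Initial: [t0]abbab
Step 1: δ(t0, a) = (tR, b, L) → [tR]□bbbab

The machine reaches the reject state tR and halts.

The machine executed 1 step before halting.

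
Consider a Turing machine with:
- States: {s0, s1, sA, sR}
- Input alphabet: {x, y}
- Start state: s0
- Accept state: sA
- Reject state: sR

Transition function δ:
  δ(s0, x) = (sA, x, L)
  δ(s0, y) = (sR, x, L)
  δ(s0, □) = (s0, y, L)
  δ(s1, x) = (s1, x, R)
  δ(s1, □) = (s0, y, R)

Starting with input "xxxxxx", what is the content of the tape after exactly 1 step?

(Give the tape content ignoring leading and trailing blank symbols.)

Execution trace:
Initial: [s0]xxxxxx
Step 1: δ(s0, x) = (sA, x, L) → [sA]□xxxxxx

The machine reaches the accept state sA and halts.

After 1 step, the tape (ignoring leading/trailing blanks) is: xxxxxx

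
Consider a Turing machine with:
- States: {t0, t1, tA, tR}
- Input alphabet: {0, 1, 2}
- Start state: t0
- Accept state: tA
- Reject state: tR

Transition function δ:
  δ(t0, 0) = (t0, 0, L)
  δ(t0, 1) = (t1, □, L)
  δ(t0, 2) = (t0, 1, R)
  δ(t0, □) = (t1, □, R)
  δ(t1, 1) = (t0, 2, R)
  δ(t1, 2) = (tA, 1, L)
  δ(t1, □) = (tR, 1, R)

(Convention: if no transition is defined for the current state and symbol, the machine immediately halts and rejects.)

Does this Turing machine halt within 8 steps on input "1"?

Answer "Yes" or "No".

Execution trace:
Initial: [t0]1
Step 1: δ(t0, 1) = (t1, □, L) → [t1]□□
Step 2: δ(t1, □) = (tR, 1, R) → 1[tR]□

The machine reaches the reject state tR and halts.
The machine halted after 2 steps (within the 8-step bound).

Answer: Yes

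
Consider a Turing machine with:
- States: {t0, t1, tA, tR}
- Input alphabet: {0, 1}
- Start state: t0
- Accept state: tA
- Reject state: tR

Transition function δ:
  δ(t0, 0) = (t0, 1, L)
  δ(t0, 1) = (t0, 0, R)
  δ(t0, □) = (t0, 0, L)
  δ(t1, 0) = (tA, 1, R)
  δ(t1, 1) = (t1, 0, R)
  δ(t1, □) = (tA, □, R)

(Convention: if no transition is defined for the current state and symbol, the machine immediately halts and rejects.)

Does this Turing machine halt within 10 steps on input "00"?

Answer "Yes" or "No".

Execution trace:
Initial: [t0]00
Step 1: δ(t0, 0) = (t0, 1, L) → [t0]□10
Step 2: δ(t0, □) = (t0, 0, L) → [t0]□010
Step 3: δ(t0, □) = (t0, 0, L) → [t0]□0010
Step 4: δ(t0, □) = (t0, 0, L) → [t0]□00010
Step 5: δ(t0, □) = (t0, 0, L) → [t0]□000010
Step 6: δ(t0, □) = (t0, 0, L) → [t0]□0000010
Step 7: δ(t0, □) = (t0, 0, L) → [t0]□00000010
Step 8: δ(t0, □) = (t0, 0, L) → [t0]□000000010
Step 9: δ(t0, □) = (t0, 0, L) → [t0]□0000000010
Step 10: δ(t0, □) = (t0, 0, L) → [t0]□00000000010

The machine has not reached a halting state after 10 steps.
The machine did not halt within the 10-step bound.

Answer: No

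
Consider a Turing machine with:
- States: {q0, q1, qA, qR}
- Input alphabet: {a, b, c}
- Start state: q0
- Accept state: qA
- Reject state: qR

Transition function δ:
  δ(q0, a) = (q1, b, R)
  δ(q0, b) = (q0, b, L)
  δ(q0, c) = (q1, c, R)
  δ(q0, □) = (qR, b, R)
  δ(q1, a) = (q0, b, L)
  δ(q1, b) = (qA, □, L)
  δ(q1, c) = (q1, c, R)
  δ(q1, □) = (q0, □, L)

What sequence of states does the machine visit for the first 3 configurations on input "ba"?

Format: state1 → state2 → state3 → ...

Execution trace:
Initial: [q0]ba
Step 1: δ(q0, b) = (q0, b, L) → [q0]□ba
Step 2: δ(q0, □) = (qR, b, R) → b[qR]ba

The machine reaches the reject state qR and halts.

State sequence: q0 → q0 → qR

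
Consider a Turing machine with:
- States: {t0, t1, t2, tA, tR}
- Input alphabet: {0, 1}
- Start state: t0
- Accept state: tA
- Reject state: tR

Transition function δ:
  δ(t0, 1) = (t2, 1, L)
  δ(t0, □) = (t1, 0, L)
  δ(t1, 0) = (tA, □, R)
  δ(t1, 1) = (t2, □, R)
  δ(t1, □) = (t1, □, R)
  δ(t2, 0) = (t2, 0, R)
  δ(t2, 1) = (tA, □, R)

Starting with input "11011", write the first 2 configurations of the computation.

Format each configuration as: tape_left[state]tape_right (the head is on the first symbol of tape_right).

Transitions applied:
Step 1: δ(t0, 1) = (t2, 1, L)

The first 2 configurations are:
[t0]11011 ⊢ [t2]□11011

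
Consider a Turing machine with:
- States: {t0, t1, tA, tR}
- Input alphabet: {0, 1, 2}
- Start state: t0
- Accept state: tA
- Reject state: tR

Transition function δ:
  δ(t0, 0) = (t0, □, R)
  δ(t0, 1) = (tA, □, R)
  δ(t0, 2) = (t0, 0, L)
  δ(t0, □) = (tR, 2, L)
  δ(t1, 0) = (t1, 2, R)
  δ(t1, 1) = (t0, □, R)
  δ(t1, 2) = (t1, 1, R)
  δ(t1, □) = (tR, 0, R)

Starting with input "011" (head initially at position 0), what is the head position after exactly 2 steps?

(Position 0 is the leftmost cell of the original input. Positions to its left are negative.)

Execution trace (head position shown):
Step 0: [t0]011  (head at position 0)
Step 1: move right → □[t0]11  (head at position 1)
Step 2: move right → □□[tA]1  (head at position 2)

After 2 steps, the head is at position 2.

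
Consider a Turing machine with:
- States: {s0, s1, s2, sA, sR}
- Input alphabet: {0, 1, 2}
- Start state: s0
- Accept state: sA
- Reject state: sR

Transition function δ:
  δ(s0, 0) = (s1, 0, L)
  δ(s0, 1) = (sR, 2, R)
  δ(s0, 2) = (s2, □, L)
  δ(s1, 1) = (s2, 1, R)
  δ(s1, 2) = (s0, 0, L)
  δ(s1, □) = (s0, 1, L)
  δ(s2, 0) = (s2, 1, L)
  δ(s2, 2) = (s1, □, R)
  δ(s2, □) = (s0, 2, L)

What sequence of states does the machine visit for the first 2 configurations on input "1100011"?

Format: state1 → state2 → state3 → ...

Execution trace:
Initial: [s0]1100011
Step 1: δ(s0, 1) = (sR, 2, R) → 2[sR]100011

The machine reaches the reject state sR and halts.

State sequence: s0 → sR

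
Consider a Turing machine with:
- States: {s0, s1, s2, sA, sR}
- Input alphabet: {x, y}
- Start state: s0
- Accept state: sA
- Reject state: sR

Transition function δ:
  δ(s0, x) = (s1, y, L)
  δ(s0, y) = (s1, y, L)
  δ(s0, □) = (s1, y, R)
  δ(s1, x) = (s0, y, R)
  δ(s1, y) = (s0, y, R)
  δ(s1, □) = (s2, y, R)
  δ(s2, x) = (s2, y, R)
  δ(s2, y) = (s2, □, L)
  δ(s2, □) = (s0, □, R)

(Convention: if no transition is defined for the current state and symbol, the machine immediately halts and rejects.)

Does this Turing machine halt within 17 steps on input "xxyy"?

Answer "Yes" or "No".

Execution trace:
Initial: [s0]xxyy
Step 1: δ(s0, x) = (s1, y, L) → [s1]□yxyy
Step 2: δ(s1, □) = (s2, y, R) → y[s2]yxyy
Step 3: δ(s2, y) = (s2, □, L) → [s2]y□xyy
Step 4: δ(s2, y) = (s2, □, L) → [s2]□□□xyy
Step 5: δ(s2, □) = (s0, □, R) → □[s0]□□xyy
Step 6: δ(s0, □) = (s1, y, R) → □y[s1]□xyy
Step 7: δ(s1, □) = (s2, y, R) → □yy[s2]xyy
Step 8: δ(s2, x) = (s2, y, R) → □yyy[s2]yy
Step 9: δ(s2, y) = (s2, □, L) → □yy[s2]y□y
Step 10: δ(s2, y) = (s2, □, L) → □y[s2]y□□y
Step 11: δ(s2, y) = (s2, □, L) → □[s2]y□□□y
Step 12: δ(s2, y) = (s2, □, L) → [s2]□□□□□y
Step 13: δ(s2, □) = (s0, □, R) → □[s0]□□□□y
Step 14: δ(s0, □) = (s1, y, R) → □y[s1]□□□y
Step 15: δ(s1, □) = (s2, y, R) → □yy[s2]□□y
Step 16: δ(s2, □) = (s0, □, R) → □yy□[s0]□y
Step 17: δ(s0, □) = (s1, y, R) → □yy□y[s1]y

The machine has not reached a halting state after 17 steps.
The machine did not halt within the 17-step bound.

Answer: No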